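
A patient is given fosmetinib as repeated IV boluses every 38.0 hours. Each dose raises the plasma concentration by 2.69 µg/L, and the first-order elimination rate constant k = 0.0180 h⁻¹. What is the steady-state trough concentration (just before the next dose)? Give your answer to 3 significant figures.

Fraction remaining after one interval: e^(−kτ) = e^(−0.01800 × 38.0) = 0.5046
R = 1 / (1 − 0.5046) = 2.019
Css,max = 2.69 × 2.019 = 5.430 µg/L
Css,min = Css,max × e^(−kτ) = 5.430 × 0.5046 ≈ 2.74 µg/L

2.74 µg/L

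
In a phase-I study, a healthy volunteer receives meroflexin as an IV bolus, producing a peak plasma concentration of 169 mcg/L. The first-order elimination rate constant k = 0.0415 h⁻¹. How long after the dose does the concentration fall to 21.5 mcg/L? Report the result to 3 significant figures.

49.7 hours

C(t) = C₀ e^(−kt)  ⇒  t = ln(C₀/C) / k
t = ln(169/21.5) / 0.04150 = 2.062 / 0.04150 ≈ 49.7 hours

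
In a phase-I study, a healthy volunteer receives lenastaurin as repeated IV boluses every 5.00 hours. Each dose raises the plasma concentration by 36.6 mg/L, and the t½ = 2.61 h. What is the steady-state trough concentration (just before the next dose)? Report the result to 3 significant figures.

k = ln 2 / 2.61 = 0.2656 h⁻¹
Fraction remaining after one interval: e^(−kτ) = e^(−0.2656 × 5.00) = 0.2650
R = 1 / (1 − 0.2650) = 1.361
Css,max = 36.6 × 1.361 = 49.80 mg/L
Css,min = Css,max × e^(−kτ) = 49.80 × 0.2650 ≈ 13.2 mg/L

13.2 mg/L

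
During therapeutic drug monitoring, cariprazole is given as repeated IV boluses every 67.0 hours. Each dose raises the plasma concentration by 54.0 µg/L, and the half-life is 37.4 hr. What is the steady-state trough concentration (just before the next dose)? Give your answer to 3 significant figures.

k = ln 2 / 37.4 = 0.01853 hr⁻¹
Fraction remaining after one interval: e^(−kτ) = e^(−0.01853 × 67.0) = 0.2889
R = 1 / (1 − 0.2889) = 1.406
Css,max = 54.0 × 1.406 = 75.94 µg/L
Css,min = Css,max × e^(−kτ) = 75.94 × 0.2889 ≈ 21.9 µg/L

21.9 µg/L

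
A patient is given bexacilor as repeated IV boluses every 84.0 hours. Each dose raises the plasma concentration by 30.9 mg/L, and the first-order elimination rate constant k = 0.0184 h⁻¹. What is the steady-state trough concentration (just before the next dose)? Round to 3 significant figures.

Fraction remaining after one interval: e^(−kτ) = e^(−0.01840 × 84.0) = 0.2132
R = 1 / (1 − 0.2132) = 1.271
Css,max = 30.9 × 1.271 = 39.27 mg/L
Css,min = Css,max × e^(−kτ) = 39.27 × 0.2132 ≈ 8.37 mg/L

8.37 mg/L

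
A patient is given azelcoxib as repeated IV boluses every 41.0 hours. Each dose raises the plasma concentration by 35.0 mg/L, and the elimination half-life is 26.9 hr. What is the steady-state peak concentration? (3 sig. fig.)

53.7 mg/L

k = ln 2 / 26.9 = 0.02577 hr⁻¹
Fraction remaining after one interval: e^(−kτ) = e^(−0.02577 × 41.0) = 0.3477
R = 1 / (1 − 0.3477) = 1.533
Css,max = 35.0 × 1.533 ≈ 53.7 mg/L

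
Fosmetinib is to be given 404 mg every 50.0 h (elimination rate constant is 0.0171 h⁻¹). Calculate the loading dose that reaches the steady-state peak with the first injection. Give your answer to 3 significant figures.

Accumulation ratio R = 1 / (1 − e^(−kτ)) = 1 / (1 − e^(−0.01710×50.0)) = 1 / (1 − 0.4253) = 1.740
Loading dose = maintenance dose × R = 404 × 1.740 ≈ 703 mg

703 mg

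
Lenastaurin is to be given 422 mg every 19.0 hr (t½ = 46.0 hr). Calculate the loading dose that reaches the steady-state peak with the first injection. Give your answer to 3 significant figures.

k = ln 2 / 46.0 = 0.01507 hr⁻¹
Accumulation ratio R = 1 / (1 − e^(−kτ)) = 1 / (1 − e^(−0.01507×19.0)) = 1 / (1 − 0.7510) = 4.017
Loading dose = maintenance dose × R = 422 × 4.017 ≈ 1700 mg

1700 mg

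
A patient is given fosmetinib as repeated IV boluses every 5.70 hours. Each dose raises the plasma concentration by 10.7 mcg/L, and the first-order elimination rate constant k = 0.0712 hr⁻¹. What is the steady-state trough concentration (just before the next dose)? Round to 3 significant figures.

Fraction remaining after one interval: e^(−kτ) = e^(−0.07120 × 5.70) = 0.6664
R = 1 / (1 − 0.6664) = 2.998
Css,max = 10.7 × 2.998 = 32.08 mcg/L
Css,min = Css,max × e^(−kτ) = 32.08 × 0.6664 ≈ 21.4 mcg/L

21.4 mcg/L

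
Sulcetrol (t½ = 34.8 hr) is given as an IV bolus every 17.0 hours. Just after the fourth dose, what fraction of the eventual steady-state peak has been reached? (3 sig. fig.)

k = ln 2 / 34.8 = 0.01992 hr⁻¹
f_n = 1 − e^(−nkτ) = 1 − e^(−4 × 0.01992 × 17.0) = 1 − e^(−1.354) = 1 − 0.2581 ≈ 0.742

0.742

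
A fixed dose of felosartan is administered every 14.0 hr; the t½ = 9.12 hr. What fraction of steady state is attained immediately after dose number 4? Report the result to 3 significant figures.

0.986

k = ln 2 / 9.12 = 0.07600 hr⁻¹
f_n = 1 − e^(−nkτ) = 1 − e^(−4 × 0.07600 × 14.0) = 1 − e^(−4.256) = 1 − 0.01418 ≈ 0.986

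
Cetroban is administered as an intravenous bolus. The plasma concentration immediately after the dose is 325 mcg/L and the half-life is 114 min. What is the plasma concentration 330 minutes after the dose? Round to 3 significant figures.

k = ln 2 / 114 = 0.006080 min⁻¹
C(t) = C₀ e^(−kt) = 325 × e^(−0.006080 × 330) = 325 × e^(−2.006) = 325 × 0.1345 ≈ 43.7 mcg/L

43.7 mcg/L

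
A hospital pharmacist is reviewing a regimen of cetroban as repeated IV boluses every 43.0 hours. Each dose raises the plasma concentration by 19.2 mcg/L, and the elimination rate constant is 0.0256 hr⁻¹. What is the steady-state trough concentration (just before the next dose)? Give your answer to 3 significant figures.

9.57 mcg/L

Fraction remaining after one interval: e^(−kτ) = e^(−0.02560 × 43.0) = 0.3326
R = 1 / (1 − 0.3326) = 1.498
Css,max = 19.2 × 1.498 = 28.77 mcg/L
Css,min = Css,max × e^(−kτ) = 28.77 × 0.3326 ≈ 9.57 mcg/L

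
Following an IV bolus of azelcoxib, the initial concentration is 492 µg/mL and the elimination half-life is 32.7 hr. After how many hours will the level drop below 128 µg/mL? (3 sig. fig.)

63.5 hours

k = ln 2 / 32.7 = 0.02120 hr⁻¹
C(t) = C₀ e^(−kt)  ⇒  t = ln(C₀/C) / k
t = ln(492/128) / 0.02120 = 1.346 / 0.02120 ≈ 63.5 hours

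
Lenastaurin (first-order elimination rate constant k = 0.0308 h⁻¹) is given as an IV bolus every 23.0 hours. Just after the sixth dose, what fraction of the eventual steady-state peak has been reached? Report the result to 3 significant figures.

0.986

f_n = 1 − e^(−nkτ) = 1 − e^(−6 × 0.03080 × 23.0) = 1 − e^(−4.250) = 1 − 0.01426 ≈ 0.986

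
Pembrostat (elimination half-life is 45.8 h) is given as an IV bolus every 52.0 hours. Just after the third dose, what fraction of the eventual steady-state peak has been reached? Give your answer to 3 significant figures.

0.906

k = ln 2 / 45.8 = 0.01513 h⁻¹
f_n = 1 − e^(−nkτ) = 1 − e^(−3 × 0.01513 × 52.0) = 1 − e^(−2.361) = 1 − 0.09433 ≈ 0.906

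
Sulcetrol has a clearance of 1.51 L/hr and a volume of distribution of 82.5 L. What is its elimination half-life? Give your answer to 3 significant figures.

37.9 hours

k = CL / V = 1.51 / 82.5 = 0.01830 hr⁻¹
t½ = ln 2 / k = ln 2 / 0.01830 ≈ 37.9 hours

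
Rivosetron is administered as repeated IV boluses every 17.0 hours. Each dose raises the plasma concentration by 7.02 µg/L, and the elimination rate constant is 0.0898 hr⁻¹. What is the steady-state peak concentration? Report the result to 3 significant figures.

8.97 µg/L

Fraction remaining after one interval: e^(−kτ) = e^(−0.08980 × 17.0) = 0.2173
R = 1 / (1 − 0.2173) = 1.278
Css,max = 7.02 × 1.278 ≈ 8.97 µg/L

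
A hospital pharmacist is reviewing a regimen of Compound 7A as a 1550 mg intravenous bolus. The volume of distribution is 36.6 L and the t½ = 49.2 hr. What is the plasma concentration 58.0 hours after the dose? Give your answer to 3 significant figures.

18.7 mg/L

C₀ = dose / V = 1550 / 36.6 = 42.35 mg/L
k = ln 2 / 49.2 = 0.01409 hr⁻¹
C(t) = C₀ e^(−kt) = 42.35 × e^(−0.01409 × 58.0) = 42.35 × e^(−0.8171) = 42.35 × 0.4417 ≈ 18.7 mg/L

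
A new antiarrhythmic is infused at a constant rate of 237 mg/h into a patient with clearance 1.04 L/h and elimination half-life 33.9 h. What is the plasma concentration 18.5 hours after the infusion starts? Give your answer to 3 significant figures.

Css = rate / CL = 237 / 1.04 = 227.9 mg/L
k = ln 2 / 33.9 = 0.02045 h⁻¹
C(t) = Css (1 − e^(−kt)) = 227.9 × (1 − e^(−0.3783)) = 227.9 × 0.3150 ≈ 71.8 mg/L

71.8 mg/L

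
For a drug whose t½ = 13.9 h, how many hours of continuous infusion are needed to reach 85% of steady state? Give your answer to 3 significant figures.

38.0 hours

k = ln 2 / 13.9 = 0.04987 h⁻¹
f = 1 − e^(−kt)  ⇒  t = −ln(1 − f) / k
t = −ln(1 − 0.85) / 0.04987 = 1.897 / 0.04987 ≈ 38.0 hours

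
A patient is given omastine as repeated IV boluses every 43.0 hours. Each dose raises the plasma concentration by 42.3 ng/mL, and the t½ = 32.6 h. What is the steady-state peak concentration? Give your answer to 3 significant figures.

k = ln 2 / 32.6 = 0.02126 h⁻¹
Fraction remaining after one interval: e^(−kτ) = e^(−0.02126 × 43.0) = 0.4008
R = 1 / (1 − 0.4008) = 1.669
Css,max = 42.3 × 1.669 ≈ 70.6 ng/mL

70.6 ng/mL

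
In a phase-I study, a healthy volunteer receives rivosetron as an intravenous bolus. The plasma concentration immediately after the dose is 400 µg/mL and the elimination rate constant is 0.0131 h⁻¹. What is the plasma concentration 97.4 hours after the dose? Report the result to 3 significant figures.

112 µg/mL

C(t) = C₀ e^(−kt) = 400 × e^(−0.01310 × 97.4) = 400 × e^(−1.276) = 400 × 0.2792 ≈ 112 µg/mL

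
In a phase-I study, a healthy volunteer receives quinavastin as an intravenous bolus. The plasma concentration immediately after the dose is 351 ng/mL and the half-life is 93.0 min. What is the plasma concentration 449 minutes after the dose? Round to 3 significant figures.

k = ln 2 / 93.0 = 0.007453 min⁻¹
449 min is 4.828 half-lives, so C = 351 × (1/2)^4.828 = 351 × 0.03521 ≈ 12.4 ng/mL

12.4 ng/mL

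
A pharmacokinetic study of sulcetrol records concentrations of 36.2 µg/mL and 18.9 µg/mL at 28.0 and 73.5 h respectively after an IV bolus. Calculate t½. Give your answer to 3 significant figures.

48.5 hours

k = ln(C₁/C₂) / (t₂ − t₁) = ln(36.2/18.9) / (73.5 − 28.0)
  = 0.6499 / 45.50 = 0.01428 h⁻¹
t½ = ln 2 / k = ln 2 / 0.01428 ≈ 48.5 hours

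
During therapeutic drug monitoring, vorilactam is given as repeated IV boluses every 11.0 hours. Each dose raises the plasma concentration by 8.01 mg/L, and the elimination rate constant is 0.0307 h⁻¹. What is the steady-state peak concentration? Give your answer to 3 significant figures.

27.9 mg/L

Fraction remaining after one interval: e^(−kτ) = e^(−0.03070 × 11.0) = 0.7134
R = 1 / (1 − 0.7134) = 3.489
Css,max = 8.01 × 3.489 ≈ 27.9 mg/L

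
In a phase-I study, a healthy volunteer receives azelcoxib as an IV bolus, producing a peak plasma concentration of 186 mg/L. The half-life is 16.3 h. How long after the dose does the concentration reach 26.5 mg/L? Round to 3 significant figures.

k = ln 2 / 16.3 = 0.04252 h⁻¹
C(t) = C₀ e^(−kt)  ⇒  t = ln(C₀/C) / k
t = ln(186/26.5) / 0.04252 = 1.949 / 0.04252 ≈ 45.8 hours

45.8 hours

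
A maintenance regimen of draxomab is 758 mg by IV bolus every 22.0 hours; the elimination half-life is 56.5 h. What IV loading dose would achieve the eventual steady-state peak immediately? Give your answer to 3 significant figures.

k = ln 2 / 56.5 = 0.01227 h⁻¹
Accumulation ratio R = 1 / (1 − e^(−kτ)) = 1 / (1 − e^(−0.01227×22.0)) = 1 / (1 − 0.7635) = 4.228
Loading dose = maintenance dose × R = 758 × 4.228 ≈ 3200 mg

3200 mg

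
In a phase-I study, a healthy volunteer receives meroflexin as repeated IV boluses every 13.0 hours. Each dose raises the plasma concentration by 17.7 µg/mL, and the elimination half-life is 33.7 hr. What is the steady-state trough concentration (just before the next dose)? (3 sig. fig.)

k = ln 2 / 33.7 = 0.02057 hr⁻¹
Fraction remaining after one interval: e^(−kτ) = e^(−0.02057 × 13.0) = 0.7654
R = 1 / (1 − 0.7654) = 4.262
Css,max = 17.7 × 4.262 = 75.44 µg/mL
Css,min = Css,max × e^(−kτ) = 75.44 × 0.7654 ≈ 57.7 µg/mL

57.7 µg/mL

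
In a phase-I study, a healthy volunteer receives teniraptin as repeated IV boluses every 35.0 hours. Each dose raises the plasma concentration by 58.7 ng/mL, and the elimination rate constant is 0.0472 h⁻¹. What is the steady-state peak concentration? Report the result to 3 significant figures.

Fraction remaining after one interval: e^(−kτ) = e^(−0.04720 × 35.0) = 0.1917
R = 1 / (1 − 0.1917) = 1.237
Css,max = 58.7 × 1.237 ≈ 72.6 ng/mL

72.6 ng/mL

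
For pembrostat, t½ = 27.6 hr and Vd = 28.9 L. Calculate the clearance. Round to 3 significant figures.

k = ln 2 / t½ = ln 2 / 27.6 = 0.02511 hr⁻¹
CL = k · V = 0.02511 × 28.9 ≈ 0.726 L/hr

0.726 L/hr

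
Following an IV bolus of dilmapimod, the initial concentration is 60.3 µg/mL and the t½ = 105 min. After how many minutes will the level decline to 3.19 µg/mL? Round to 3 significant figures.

445 minutes

k = ln 2 / 105 = 0.006601 min⁻¹
C(t) = C₀ e^(−kt)  ⇒  t = ln(C₀/C) / k
t = ln(60.3/3.19) / 0.006601 = 2.939 / 0.006601 ≈ 445 minutes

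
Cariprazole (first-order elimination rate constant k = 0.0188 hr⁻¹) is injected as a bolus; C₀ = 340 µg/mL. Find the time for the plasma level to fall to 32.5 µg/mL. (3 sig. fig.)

C(t) = C₀ e^(−kt)  ⇒  t = ln(C₀/C) / k
t = ln(340/32.5) / 0.01880 = 2.348 / 0.01880 ≈ 125 hours

125 hours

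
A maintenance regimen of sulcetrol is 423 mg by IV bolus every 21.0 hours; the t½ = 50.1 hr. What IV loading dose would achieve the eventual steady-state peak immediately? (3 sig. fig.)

k = ln 2 / 50.1 = 0.01384 hr⁻¹
Accumulation ratio R = 1 / (1 − e^(−kτ)) = 1 / (1 − e^(−0.01384×21.0)) = 1 / (1 − 0.7479) = 3.966
Loading dose = maintenance dose × R = 423 × 3.966 ≈ 1680 mg

1680 mg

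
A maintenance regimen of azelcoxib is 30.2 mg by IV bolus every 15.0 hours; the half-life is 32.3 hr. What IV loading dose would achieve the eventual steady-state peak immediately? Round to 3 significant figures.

110 mg

k = ln 2 / 32.3 = 0.02146 hr⁻¹
Accumulation ratio R = 1 / (1 − e^(−kτ)) = 1 / (1 − e^(−0.02146×15.0)) = 1 / (1 − 0.7248) = 3.633
Loading dose = maintenance dose × R = 30.2 × 3.633 ≈ 110 mg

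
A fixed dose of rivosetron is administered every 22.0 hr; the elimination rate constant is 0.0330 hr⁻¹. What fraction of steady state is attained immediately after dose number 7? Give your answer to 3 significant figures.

0.994

f_n = 1 − e^(−nkτ) = 1 − e^(−7 × 0.03300 × 22.0) = 1 − e^(−5.082) = 1 − 0.006207 ≈ 0.994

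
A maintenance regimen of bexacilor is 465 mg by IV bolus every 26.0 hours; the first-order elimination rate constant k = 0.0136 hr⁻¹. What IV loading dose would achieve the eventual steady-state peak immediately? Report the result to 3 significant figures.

1560 mg

Accumulation ratio R = 1 / (1 − e^(−kτ)) = 1 / (1 − e^(−0.01360×26.0)) = 1 / (1 − 0.7022) = 3.357
Loading dose = maintenance dose × R = 465 × 3.357 ≈ 1560 mg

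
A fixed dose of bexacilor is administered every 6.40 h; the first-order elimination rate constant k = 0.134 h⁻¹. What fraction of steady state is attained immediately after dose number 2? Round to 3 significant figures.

f_n = 1 − e^(−nkτ) = 1 − e^(−2 × 0.1340 × 6.40) = 1 − e^(−1.715) = 1 − 0.1799 ≈ 0.820

0.820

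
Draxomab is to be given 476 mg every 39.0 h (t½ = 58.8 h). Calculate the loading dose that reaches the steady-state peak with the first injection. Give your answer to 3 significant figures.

k = ln 2 / 58.8 = 0.01179 h⁻¹
Accumulation ratio R = 1 / (1 − e^(−kτ)) = 1 / (1 − e^(−0.01179×39.0)) = 1 / (1 − 0.6314) = 2.713
Loading dose = maintenance dose × R = 476 × 2.713 ≈ 1290 mg

1290 mg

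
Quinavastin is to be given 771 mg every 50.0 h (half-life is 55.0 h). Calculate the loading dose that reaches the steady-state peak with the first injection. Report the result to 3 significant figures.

1650 mg

k = ln 2 / 55.0 = 0.01260 h⁻¹
Accumulation ratio R = 1 / (1 − e^(−kτ)) = 1 / (1 − e^(−0.01260×50.0)) = 1 / (1 − 0.5325) = 2.139
Loading dose = maintenance dose × R = 771 × 2.139 ≈ 1650 mg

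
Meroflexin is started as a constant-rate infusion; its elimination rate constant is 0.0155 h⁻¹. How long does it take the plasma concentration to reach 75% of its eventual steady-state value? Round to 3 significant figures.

89.4 hours

f = 1 − e^(−kt)  ⇒  t = −ln(1 − f) / k
t = −ln(1 − 0.75) / 0.01550 = 1.386 / 0.01550 ≈ 89.4 hours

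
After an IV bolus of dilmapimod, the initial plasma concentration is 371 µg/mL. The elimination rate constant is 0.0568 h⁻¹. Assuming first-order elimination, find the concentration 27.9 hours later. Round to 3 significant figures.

C(t) = C₀ e^(−kt) = 371 × e^(−0.05680 × 27.9) = 371 × e^(−1.585) = 371 × 0.2050 ≈ 76.1 µg/mL

76.1 µg/mL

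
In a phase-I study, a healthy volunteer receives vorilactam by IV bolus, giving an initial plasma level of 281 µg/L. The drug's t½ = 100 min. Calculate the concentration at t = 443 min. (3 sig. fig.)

13.0 µg/L

k = ln 2 / 100 = 0.006931 min⁻¹
C(t) = C₀ e^(−kt) = 281 × e^(−0.006931 × 443) = 281 × e^(−3.071) = 281 × 0.04639 ≈ 13.0 µg/L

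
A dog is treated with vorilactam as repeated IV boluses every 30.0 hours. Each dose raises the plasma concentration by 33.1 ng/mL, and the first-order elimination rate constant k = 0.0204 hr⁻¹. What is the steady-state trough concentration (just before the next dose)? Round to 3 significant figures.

39.2 ng/mL

Fraction remaining after one interval: e^(−kτ) = e^(−0.02040 × 30.0) = 0.5423
R = 1 / (1 − 0.5423) = 2.185
Css,max = 33.1 × 2.185 = 72.31 ng/mL
Css,min = Css,max × e^(−kτ) = 72.31 × 0.5423 ≈ 39.2 ng/mL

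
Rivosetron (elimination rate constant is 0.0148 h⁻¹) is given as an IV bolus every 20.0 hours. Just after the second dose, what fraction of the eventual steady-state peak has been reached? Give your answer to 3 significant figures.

0.447

f_n = 1 − e^(−nkτ) = 1 − e^(−2 × 0.01480 × 20.0) = 1 − e^(−0.5920) = 1 − 0.5532 ≈ 0.447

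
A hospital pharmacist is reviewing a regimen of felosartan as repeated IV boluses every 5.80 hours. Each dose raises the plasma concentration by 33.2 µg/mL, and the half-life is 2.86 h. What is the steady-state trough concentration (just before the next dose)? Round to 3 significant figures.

10.8 µg/mL

k = ln 2 / 2.86 = 0.2424 h⁻¹
Fraction remaining after one interval: e^(−kτ) = e^(−0.2424 × 5.80) = 0.2452
R = 1 / (1 − 0.2452) = 1.325
Css,max = 33.2 × 1.325 = 43.99 µg/mL
Css,min = Css,max × e^(−kτ) = 43.99 × 0.2452 ≈ 10.8 µg/mL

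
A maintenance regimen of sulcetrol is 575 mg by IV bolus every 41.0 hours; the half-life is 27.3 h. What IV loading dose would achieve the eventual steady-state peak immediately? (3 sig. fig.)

889 mg

k = ln 2 / 27.3 = 0.02539 h⁻¹
Accumulation ratio R = 1 / (1 − e^(−kτ)) = 1 / (1 − e^(−0.02539×41.0)) = 1 / (1 − 0.3531) = 1.546
Loading dose = maintenance dose × R = 575 × 1.546 ≈ 889 mg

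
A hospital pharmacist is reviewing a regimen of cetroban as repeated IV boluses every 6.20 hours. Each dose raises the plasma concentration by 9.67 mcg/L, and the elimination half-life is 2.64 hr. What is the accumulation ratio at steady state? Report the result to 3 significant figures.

k = ln 2 / 2.64 = 0.2626 hr⁻¹
Fraction remaining after one interval: e^(−kτ) = e^(−0.2626 × 6.20) = 0.1964
R = 1 / (1 − 0.1964) = 1 / 0.8036 ≈ 1.24

1.24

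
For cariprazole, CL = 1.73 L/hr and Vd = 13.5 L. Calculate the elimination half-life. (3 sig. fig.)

k = CL / V = 1.73 / 13.5 = 0.1281 hr⁻¹
t½ = ln 2 / k = ln 2 / 0.1281 ≈ 5.41 hours

5.41 hours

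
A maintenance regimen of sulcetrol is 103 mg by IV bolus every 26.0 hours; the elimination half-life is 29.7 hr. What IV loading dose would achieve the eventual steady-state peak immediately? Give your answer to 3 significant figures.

k = ln 2 / 29.7 = 0.02334 hr⁻¹
Accumulation ratio R = 1 / (1 − e^(−kτ)) = 1 / (1 − e^(−0.02334×26.0)) = 1 / (1 − 0.5451) = 2.198
Loading dose = maintenance dose × R = 103 × 2.198 ≈ 226 mg

226 mg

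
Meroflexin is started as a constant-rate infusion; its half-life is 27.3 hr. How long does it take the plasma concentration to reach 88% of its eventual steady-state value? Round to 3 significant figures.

83.5 hours

k = ln 2 / 27.3 = 0.02539 hr⁻¹
f = 1 − e^(−kt)  ⇒  t = −ln(1 − f) / k
t = −ln(1 − 0.88) / 0.02539 = 2.120 / 0.02539 ≈ 83.5 hours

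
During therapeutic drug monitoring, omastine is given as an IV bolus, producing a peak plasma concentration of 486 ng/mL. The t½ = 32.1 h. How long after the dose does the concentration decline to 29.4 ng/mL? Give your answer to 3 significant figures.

k = ln 2 / 32.1 = 0.02159 h⁻¹
C(t) = C₀ e^(−kt)  ⇒  t = ln(C₀/C) / k
t = ln(486/29.4) / 0.02159 = 2.805 / 0.02159 ≈ 130 hours

130 hours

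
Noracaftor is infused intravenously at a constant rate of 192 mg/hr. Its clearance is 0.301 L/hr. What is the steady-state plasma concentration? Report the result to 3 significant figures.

Css = infusion rate / CL = 192 / 0.301 ≈ 638 µg/mL

638 µg/mL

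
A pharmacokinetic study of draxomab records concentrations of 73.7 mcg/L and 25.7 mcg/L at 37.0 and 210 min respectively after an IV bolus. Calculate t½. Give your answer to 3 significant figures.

114 minutes

k = ln(C₁/C₂) / (t₂ − t₁) = ln(73.7/25.7) / (210 − 37.0)
  = 1.054 / 173.0 = 0.006090 min⁻¹
t½ = ln 2 / k = ln 2 / 0.006090 ≈ 114 minutes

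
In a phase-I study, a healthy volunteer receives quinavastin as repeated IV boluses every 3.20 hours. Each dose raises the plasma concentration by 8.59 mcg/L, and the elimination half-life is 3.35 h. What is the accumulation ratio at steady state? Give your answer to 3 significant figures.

2.07

k = ln 2 / 3.35 = 0.2069 h⁻¹
Fraction remaining after one interval: e^(−kτ) = e^(−0.2069 × 3.20) = 0.5158
R = 1 / (1 − 0.5158) = 1 / 0.4842 ≈ 2.07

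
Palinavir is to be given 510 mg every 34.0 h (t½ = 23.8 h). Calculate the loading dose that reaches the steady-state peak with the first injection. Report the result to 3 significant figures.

811 mg

k = ln 2 / 23.8 = 0.02912 h⁻¹
Accumulation ratio R = 1 / (1 − e^(−kτ)) = 1 / (1 − e^(−0.02912×34.0)) = 1 / (1 − 0.3715) = 1.591
Loading dose = maintenance dose × R = 510 × 1.591 ≈ 811 mg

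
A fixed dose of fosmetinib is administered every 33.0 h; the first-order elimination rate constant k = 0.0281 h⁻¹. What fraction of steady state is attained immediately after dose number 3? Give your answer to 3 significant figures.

f_n = 1 − e^(−nkτ) = 1 − e^(−3 × 0.02810 × 33.0) = 1 − e^(−2.782) = 1 − 0.06192 ≈ 0.938

0.938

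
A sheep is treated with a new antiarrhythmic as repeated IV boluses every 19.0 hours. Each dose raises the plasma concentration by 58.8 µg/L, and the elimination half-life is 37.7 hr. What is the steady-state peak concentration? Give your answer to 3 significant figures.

199 µg/L

k = ln 2 / 37.7 = 0.01839 hr⁻¹
Fraction remaining after one interval: e^(−kτ) = e^(−0.01839 × 19.0) = 0.7052
R = 1 / (1 − 0.7052) = 3.392
Css,max = 58.8 × 3.392 ≈ 199 µg/L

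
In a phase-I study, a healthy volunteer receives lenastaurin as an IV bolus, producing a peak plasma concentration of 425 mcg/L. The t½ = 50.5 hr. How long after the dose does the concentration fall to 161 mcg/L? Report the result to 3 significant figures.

70.7 hours

k = ln 2 / 50.5 = 0.01373 hr⁻¹
C(t) = C₀ e^(−kt)  ⇒  t = ln(C₀/C) / k
t = ln(425/161) / 0.01373 = 0.9707 / 0.01373 ≈ 70.7 hours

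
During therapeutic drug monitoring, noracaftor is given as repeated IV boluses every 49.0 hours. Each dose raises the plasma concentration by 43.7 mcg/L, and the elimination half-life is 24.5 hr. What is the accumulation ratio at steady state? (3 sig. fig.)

k = ln 2 / 24.5 = 0.02829 hr⁻¹
Fraction remaining after one interval: e^(−kτ) = e^(−0.02829 × 49.0) = 0.2500
R = 1 / (1 − 0.2500) = 1 / 0.7500 ≈ 1.33

1.33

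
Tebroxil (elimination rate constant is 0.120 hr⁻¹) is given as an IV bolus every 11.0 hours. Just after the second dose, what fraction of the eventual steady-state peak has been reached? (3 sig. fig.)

f_n = 1 − e^(−nkτ) = 1 − e^(−2 × 0.1200 × 11.0) = 1 − e^(−2.640) = 1 − 0.07136 ≈ 0.929

0.929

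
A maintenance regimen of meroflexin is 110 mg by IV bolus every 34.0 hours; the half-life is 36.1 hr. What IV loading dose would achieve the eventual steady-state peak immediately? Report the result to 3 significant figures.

229 mg

k = ln 2 / 36.1 = 0.01920 hr⁻¹
Accumulation ratio R = 1 / (1 − e^(−kτ)) = 1 / (1 − e^(−0.01920×34.0)) = 1 / (1 − 0.5206) = 2.086
Loading dose = maintenance dose × R = 110 × 2.086 ≈ 229 mg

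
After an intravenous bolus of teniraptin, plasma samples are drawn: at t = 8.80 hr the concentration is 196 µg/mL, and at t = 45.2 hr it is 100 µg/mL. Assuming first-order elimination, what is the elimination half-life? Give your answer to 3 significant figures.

k = ln(C₁/C₂) / (t₂ − t₁) = ln(196/100) / (45.2 − 8.80)
  = 0.6729 / 36.40 = 0.01849 hr⁻¹
t½ = ln 2 / k = ln 2 / 0.01849 ≈ 37.5 hours

37.5 hours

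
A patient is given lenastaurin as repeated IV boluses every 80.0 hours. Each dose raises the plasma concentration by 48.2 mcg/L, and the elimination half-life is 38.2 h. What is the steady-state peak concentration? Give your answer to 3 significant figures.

62.9 mcg/L

k = ln 2 / 38.2 = 0.01815 h⁻¹
Fraction remaining after one interval: e^(−kτ) = e^(−0.01815 × 80.0) = 0.2342
R = 1 / (1 − 0.2342) = 1.306
Css,max = 48.2 × 1.306 ≈ 62.9 mcg/L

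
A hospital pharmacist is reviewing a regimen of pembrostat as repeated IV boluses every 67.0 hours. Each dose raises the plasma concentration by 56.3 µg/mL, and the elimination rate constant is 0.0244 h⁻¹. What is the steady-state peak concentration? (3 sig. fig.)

69.9 µg/mL

Fraction remaining after one interval: e^(−kτ) = e^(−0.02440 × 67.0) = 0.1950
R = 1 / (1 − 0.1950) = 1.242
Css,max = 56.3 × 1.242 ≈ 69.9 µg/mL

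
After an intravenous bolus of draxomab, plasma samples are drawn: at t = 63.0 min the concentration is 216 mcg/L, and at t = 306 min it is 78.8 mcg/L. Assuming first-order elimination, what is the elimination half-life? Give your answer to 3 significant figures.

k = ln(C₁/C₂) / (t₂ − t₁) = ln(216/78.8) / (306 − 63.0)
  = 1.008 / 243.0 = 0.004150 min⁻¹
t½ = ln 2 / k = ln 2 / 0.004150 ≈ 167 minutes

167 minutes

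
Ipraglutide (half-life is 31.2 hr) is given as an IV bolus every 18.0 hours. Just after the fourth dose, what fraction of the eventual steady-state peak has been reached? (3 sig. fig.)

k = ln 2 / 31.2 = 0.02222 hr⁻¹
f_n = 1 − e^(−nkτ) = 1 − e^(−4 × 0.02222 × 18.0) = 1 − e^(−1.600) = 1 − 0.2020 ≈ 0.798

0.798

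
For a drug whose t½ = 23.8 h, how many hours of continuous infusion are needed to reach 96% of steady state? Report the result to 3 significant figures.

k = ln 2 / 23.8 = 0.02912 h⁻¹
f = 1 − e^(−kt)  ⇒  t = −ln(1 − f) / k
t = −ln(1 − 0.96) / 0.02912 = 3.219 / 0.02912 ≈ 111 hours

111 hours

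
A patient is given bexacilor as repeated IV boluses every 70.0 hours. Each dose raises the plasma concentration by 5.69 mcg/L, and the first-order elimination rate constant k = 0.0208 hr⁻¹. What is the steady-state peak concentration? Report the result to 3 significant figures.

7.42 mcg/L

Fraction remaining after one interval: e^(−kτ) = e^(−0.02080 × 70.0) = 0.2332
R = 1 / (1 − 0.2332) = 1.304
Css,max = 5.69 × 1.304 ≈ 7.42 mcg/L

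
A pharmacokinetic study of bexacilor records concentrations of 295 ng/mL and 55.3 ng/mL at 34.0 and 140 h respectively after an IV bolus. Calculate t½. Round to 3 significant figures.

43.9 hours

k = ln(C₁/C₂) / (t₂ − t₁) = ln(295/55.3) / (140 − 34.0)
  = 1.674 / 106.0 = 0.01579 h⁻¹
t½ = ln 2 / k = ln 2 / 0.01579 ≈ 43.9 hours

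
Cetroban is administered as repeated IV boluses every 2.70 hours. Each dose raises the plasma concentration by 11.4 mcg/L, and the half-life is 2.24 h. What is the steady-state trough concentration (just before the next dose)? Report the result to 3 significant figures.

8.73 mcg/L

k = ln 2 / 2.24 = 0.3094 h⁻¹
Fraction remaining after one interval: e^(−kτ) = e^(−0.3094 × 2.70) = 0.4337
R = 1 / (1 − 0.4337) = 1.766
Css,max = 11.4 × 1.766 = 20.13 mcg/L
Css,min = Css,max × e^(−kτ) = 20.13 × 0.4337 ≈ 8.73 mcg/L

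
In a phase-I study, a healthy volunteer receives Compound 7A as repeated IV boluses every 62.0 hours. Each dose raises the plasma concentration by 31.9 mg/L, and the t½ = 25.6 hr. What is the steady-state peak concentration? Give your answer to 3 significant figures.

39.2 mg/L

k = ln 2 / 25.6 = 0.02708 hr⁻¹
Fraction remaining after one interval: e^(−kτ) = e^(−0.02708 × 62.0) = 0.1866
R = 1 / (1 − 0.1866) = 1.229
Css,max = 31.9 × 1.229 ≈ 39.2 mg/L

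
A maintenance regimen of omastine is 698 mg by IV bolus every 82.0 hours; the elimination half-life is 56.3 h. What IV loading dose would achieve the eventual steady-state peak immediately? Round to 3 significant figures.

k = ln 2 / 56.3 = 0.01231 h⁻¹
Accumulation ratio R = 1 / (1 − e^(−kτ)) = 1 / (1 − e^(−0.01231×82.0)) = 1 / (1 − 0.3644) = 1.573
Loading dose = maintenance dose × R = 698 × 1.573 ≈ 1100 mg

1100 mg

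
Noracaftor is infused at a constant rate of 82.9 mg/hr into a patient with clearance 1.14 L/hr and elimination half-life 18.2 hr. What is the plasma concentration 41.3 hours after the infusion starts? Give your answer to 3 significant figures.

57.6 µg/mL

Css = rate / CL = 82.9 / 1.14 = 72.72 µg/mL
k = ln 2 / 18.2 = 0.03809 hr⁻¹
C(t) = Css (1 − e^(−kt)) = 72.72 × (1 − e^(−1.573)) = 72.72 × 0.7926 ≈ 57.6 µg/mL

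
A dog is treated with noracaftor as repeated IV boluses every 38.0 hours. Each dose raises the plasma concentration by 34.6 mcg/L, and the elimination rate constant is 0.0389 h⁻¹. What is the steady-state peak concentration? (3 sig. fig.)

Fraction remaining after one interval: e^(−kτ) = e^(−0.03890 × 38.0) = 0.2280
R = 1 / (1 − 0.2280) = 1.295
Css,max = 34.6 × 1.295 ≈ 44.8 mcg/L

44.8 mcg/L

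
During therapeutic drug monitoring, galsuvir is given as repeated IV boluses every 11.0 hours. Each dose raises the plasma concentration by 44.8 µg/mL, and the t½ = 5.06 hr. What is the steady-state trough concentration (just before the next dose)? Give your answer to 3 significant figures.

12.8 µg/mL

k = ln 2 / 5.06 = 0.1370 hr⁻¹
Fraction remaining after one interval: e^(−kτ) = e^(−0.1370 × 11.0) = 0.2216
R = 1 / (1 − 0.2216) = 1.285
Css,max = 44.8 × 1.285 = 57.55 µg/mL
Css,min = Css,max × e^(−kτ) = 57.55 × 0.2216 ≈ 12.8 µg/mL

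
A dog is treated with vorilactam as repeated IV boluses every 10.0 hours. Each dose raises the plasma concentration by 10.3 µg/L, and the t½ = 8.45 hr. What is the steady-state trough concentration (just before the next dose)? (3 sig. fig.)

8.10 µg/L

k = ln 2 / 8.45 = 0.08203 hr⁻¹
Fraction remaining after one interval: e^(−kτ) = e^(−0.08203 × 10.0) = 0.4403
R = 1 / (1 − 0.4403) = 1.787
Css,max = 10.3 × 1.787 = 18.40 µg/L
Css,min = Css,max × e^(−kτ) = 18.40 × 0.4403 ≈ 8.10 µg/L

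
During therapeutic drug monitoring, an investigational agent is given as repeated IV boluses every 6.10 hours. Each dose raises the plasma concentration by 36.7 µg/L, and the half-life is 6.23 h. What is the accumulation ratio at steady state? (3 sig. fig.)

k = ln 2 / 6.23 = 0.1113 h⁻¹
Fraction remaining after one interval: e^(−kτ) = e^(−0.1113 × 6.10) = 0.5073
R = 1 / (1 − 0.5073) = 1 / 0.4927 ≈ 2.03

2.03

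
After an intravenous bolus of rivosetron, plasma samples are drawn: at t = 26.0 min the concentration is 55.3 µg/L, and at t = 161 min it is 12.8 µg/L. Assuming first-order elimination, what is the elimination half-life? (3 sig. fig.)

63.9 minutes

k = ln(C₁/C₂) / (t₂ − t₁) = ln(55.3/12.8) / (161 − 26.0)
  = 1.463 / 135.0 = 0.01084 min⁻¹
t½ = ln 2 / k = ln 2 / 0.01084 ≈ 63.9 minutes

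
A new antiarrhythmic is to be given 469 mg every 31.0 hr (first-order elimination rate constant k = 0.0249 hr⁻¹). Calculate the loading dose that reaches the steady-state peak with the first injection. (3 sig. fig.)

872 mg

Accumulation ratio R = 1 / (1 − e^(−kτ)) = 1 / (1 − e^(−0.02490×31.0)) = 1 / (1 − 0.4621) = 1.859
Loading dose = maintenance dose × R = 469 × 1.859 ≈ 872 mg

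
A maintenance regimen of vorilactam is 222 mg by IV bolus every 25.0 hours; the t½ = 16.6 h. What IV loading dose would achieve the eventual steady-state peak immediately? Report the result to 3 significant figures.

k = ln 2 / 16.6 = 0.04176 h⁻¹
Accumulation ratio R = 1 / (1 − e^(−kτ)) = 1 / (1 − e^(−0.04176×25.0)) = 1 / (1 − 0.3521) = 1.543
Loading dose = maintenance dose × R = 222 × 1.543 ≈ 343 mg

343 mg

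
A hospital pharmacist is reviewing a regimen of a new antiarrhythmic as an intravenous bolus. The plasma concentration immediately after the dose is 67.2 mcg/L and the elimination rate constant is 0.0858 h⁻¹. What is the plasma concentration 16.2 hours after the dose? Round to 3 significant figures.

C(t) = C₀ e^(−kt) = 67.2 × e^(−0.08580 × 16.2) = 67.2 × e^(−1.390) = 67.2 × 0.2491 ≈ 16.7 mcg/L

16.7 mcg/L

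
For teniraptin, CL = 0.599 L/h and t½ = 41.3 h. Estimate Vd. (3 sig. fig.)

35.7 L

k = ln 2 / t½ = ln 2 / 41.3 = 0.01678 h⁻¹
V = CL / k = 0.599 / 0.01678 ≈ 35.7 L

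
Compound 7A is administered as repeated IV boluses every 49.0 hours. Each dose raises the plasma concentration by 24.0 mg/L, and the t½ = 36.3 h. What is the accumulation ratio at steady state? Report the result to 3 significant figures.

1.65

k = ln 2 / 36.3 = 0.01909 h⁻¹
Fraction remaining after one interval: e^(−kτ) = e^(−0.01909 × 49.0) = 0.3923
R = 1 / (1 − 0.3923) = 1 / 0.6077 ≈ 1.65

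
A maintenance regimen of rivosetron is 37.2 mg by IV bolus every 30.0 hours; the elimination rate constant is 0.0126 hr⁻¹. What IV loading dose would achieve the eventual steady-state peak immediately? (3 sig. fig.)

Accumulation ratio R = 1 / (1 − e^(−kτ)) = 1 / (1 − e^(−0.01260×30.0)) = 1 / (1 − 0.6852) = 3.177
Loading dose = maintenance dose × R = 37.2 × 3.177 ≈ 118 mg

118 mg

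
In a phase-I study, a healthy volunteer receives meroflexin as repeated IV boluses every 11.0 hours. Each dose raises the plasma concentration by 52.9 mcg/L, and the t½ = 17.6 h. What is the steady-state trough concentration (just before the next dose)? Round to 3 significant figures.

97.6 mcg/L

k = ln 2 / 17.6 = 0.03938 h⁻¹
Fraction remaining after one interval: e^(−kτ) = e^(−0.03938 × 11.0) = 0.6484
R = 1 / (1 − 0.6484) = 2.844
Css,max = 52.9 × 2.844 = 150.5 mcg/L
Css,min = Css,max × e^(−kτ) = 150.5 × 0.6484 ≈ 97.6 mcg/L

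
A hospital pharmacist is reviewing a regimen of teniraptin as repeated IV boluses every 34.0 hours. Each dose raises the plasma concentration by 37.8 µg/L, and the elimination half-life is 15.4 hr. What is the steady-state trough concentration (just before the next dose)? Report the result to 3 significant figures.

k = ln 2 / 15.4 = 0.04501 hr⁻¹
Fraction remaining after one interval: e^(−kτ) = e^(−0.04501 × 34.0) = 0.2165
R = 1 / (1 − 0.2165) = 1.276
Css,max = 37.8 × 1.276 = 48.24 µg/L
Css,min = Css,max × e^(−kτ) = 48.24 × 0.2165 ≈ 10.4 µg/L

10.4 µg/L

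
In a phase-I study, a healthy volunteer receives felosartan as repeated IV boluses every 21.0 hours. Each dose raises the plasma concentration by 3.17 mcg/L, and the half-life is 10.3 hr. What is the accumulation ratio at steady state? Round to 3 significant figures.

1.32

k = ln 2 / 10.3 = 0.06730 hr⁻¹
Fraction remaining after one interval: e^(−kτ) = e^(−0.06730 × 21.0) = 0.2434
R = 1 / (1 − 0.2434) = 1 / 0.7566 ≈ 1.32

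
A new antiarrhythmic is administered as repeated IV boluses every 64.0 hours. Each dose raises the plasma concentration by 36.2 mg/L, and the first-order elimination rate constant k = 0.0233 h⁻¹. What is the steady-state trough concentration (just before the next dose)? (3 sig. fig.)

10.5 mg/L

Fraction remaining after one interval: e^(−kτ) = e^(−0.02330 × 64.0) = 0.2251
R = 1 / (1 − 0.2251) = 1.290
Css,max = 36.2 × 1.290 = 46.72 mg/L
Css,min = Css,max × e^(−kτ) = 46.72 × 0.2251 ≈ 10.5 mg/L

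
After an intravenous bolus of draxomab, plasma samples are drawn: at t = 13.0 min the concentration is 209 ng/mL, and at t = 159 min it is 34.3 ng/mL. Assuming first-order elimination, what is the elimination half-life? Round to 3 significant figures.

56.0 minutes

k = ln(C₁/C₂) / (t₂ − t₁) = ln(209/34.3) / (159 − 13.0)
  = 1.807 / 146.0 = 0.01238 min⁻¹
t½ = ln 2 / k = ln 2 / 0.01238 ≈ 56.0 minutes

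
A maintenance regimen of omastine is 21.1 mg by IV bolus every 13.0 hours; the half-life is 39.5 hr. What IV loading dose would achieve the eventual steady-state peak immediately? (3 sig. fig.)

103 mg

k = ln 2 / 39.5 = 0.01755 hr⁻¹
Accumulation ratio R = 1 / (1 − e^(−kτ)) = 1 / (1 − e^(−0.01755×13.0)) = 1 / (1 − 0.7960) = 4.903
Loading dose = maintenance dose × R = 21.1 × 4.903 ≈ 103 mg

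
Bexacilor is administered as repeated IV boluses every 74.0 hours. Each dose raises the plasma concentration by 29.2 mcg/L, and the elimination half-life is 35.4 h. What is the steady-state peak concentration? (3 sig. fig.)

38.2 mcg/L

k = ln 2 / 35.4 = 0.01958 h⁻¹
Fraction remaining after one interval: e^(−kτ) = e^(−0.01958 × 74.0) = 0.2348
R = 1 / (1 − 0.2348) = 1.307
Css,max = 29.2 × 1.307 ≈ 38.2 mcg/L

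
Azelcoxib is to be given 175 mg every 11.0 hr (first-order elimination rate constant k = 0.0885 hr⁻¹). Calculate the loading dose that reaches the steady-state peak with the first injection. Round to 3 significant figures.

Accumulation ratio R = 1 / (1 − e^(−kτ)) = 1 / (1 − e^(−0.08850×11.0)) = 1 / (1 − 0.3778) = 1.607
Loading dose = maintenance dose × R = 175 × 1.607 ≈ 281 mg

281 mg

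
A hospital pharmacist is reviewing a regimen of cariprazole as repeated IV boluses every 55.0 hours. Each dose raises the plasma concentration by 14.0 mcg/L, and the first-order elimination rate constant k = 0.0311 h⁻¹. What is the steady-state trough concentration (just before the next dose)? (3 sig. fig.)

Fraction remaining after one interval: e^(−kτ) = e^(−0.03110 × 55.0) = 0.1808
R = 1 / (1 − 0.1808) = 1.221
Css,max = 14.0 × 1.221 = 17.09 mcg/L
Css,min = Css,max × e^(−kτ) = 17.09 × 0.1808 ≈ 3.09 mcg/L

3.09 mcg/L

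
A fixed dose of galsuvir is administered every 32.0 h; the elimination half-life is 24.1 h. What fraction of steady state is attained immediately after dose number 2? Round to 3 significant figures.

0.841

k = ln 2 / 24.1 = 0.02876 h⁻¹
f_n = 1 − e^(−nkτ) = 1 − e^(−2 × 0.02876 × 32.0) = 1 − e^(−1.841) = 1 − 0.1587 ≈ 0.841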